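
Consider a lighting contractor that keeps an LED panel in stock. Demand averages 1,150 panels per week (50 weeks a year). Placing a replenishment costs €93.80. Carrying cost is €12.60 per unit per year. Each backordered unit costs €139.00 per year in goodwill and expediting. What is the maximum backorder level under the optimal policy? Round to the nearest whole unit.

S* ≈ 80 panels

Annual demand D = 1,150 × 50 = 57,500.
With planned backorders, Q* = √(2DS/H) · √((H+B)/B).
√(2DS/H) = √(2 × 57,500 × 93.8 / 12.6) = 925.263.
√((H+B)/B) = √((12.6+139)/139) = 1.0443.
Q* ≈ 966.290.
S* = Q* · H/(H+B) = 966.290 × 12.6/151.6 ≈ 80.312.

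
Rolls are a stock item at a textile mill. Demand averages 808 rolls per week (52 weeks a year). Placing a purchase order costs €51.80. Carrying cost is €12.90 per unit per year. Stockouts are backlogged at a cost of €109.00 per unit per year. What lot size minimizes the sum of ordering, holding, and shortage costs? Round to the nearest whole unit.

Annual demand D = 808 × 52 = 42,016.
With planned backorders, Q* = √(2DS/H) · √((H+B)/B).
√(2DS/H) = √(2 × 42,016 × 51.8 / 12.9) = 580.888.
√((H+B)/B) = √((12.9+109)/109) = 1.0575.
Q* ≈ 614.301.

Q* ≈ 614 rolls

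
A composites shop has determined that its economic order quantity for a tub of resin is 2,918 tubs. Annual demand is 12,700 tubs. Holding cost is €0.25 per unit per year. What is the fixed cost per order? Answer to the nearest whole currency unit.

S ≈ €84

Squaring Q* = √(2DS/H) gives Q*² = 2DS/H.
From Q* = √(2DS/H): S = Q*²H / (2D) = 2,918² × 0.25 / (2 × 12,700) = 83.8063.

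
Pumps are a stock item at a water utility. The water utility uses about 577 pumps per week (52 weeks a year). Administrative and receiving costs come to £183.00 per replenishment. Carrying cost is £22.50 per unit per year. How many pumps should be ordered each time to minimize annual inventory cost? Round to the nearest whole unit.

Q* ≈ 699 pumps

Annual demand D = 577 × 52 = 30,004.
EOQ = √(2DS / H) = √(2 × 30,004 × 183 / 22.5).
= √(10,981,464 / 22.5) = √488,065.0667 ≈ 698.617.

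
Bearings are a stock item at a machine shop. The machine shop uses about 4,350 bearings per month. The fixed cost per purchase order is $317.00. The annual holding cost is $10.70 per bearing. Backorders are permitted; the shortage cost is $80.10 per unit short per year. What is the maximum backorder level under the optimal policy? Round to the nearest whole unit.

S* ≈ 221 bearings

Annual demand D = 4,350 × 12 = 52,200.
With planned backorders, Q* = √(2DS/H) · √((H+B)/B).
√(2DS/H) = √(2 × 52,200 × 317 / 10.7) = 1758.685.
√((H+B)/B) = √((10.7+80.1)/80.1) = 1.0647.
Q* ≈ 1872.469.
S* = Q* · H/(H+B) = 1872.469 × 10.7/90.8 ≈ 220.654.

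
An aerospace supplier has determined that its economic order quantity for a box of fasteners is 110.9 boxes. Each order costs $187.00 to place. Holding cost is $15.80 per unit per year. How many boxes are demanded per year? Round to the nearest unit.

D ≈ 520 boxes per year

The basic EOQ model gives Q* = √(2DS/H); rearrange for the unknown.
From Q* = √(2DS/H): D = Q*²H / (2S) = 110.9² × 15.8 / (2 × 187) = 519.575.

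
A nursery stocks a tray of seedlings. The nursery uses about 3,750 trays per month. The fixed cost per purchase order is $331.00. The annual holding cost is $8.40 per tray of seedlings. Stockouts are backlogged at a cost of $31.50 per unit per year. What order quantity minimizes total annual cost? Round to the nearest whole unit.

Annual demand D = 3,750 × 12 = 45,000.
With planned backorders, Q* = √(2DS/H) · √((H+B)/B).
√(2DS/H) = √(2 × 45,000 × 331 / 8.4) = 1883.196.
√((H+B)/B) = √((8.4+31.5)/31.5) = 1.1255.
Q* ≈ 2119.468.

Q* ≈ 2,119 trays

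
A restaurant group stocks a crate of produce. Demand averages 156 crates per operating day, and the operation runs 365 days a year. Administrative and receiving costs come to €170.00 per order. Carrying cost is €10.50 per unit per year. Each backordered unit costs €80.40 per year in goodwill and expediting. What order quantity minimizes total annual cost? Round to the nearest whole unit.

Q* ≈ 1,444 crates

Annual demand D = 156 × 365 = 56,940.
With planned backorders, Q* = √(2DS/H) · √((H+B)/B).
√(2DS/H) = √(2 × 56,940 × 170 / 10.5) = 1357.855.
√((H+B)/B) = √((10.5+80.4)/80.4) = 1.0633.
Q* ≈ 1443.801.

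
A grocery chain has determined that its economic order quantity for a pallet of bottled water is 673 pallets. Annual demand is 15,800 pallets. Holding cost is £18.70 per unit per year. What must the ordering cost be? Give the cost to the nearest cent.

The basic EOQ model gives Q* = √(2DS/H); rearrange for the unknown.
From Q* = √(2DS/H): S = Q*²H / (2D) = 673² × 18.7 / (2 × 15,800) = 268.0308.

S ≈ £268.03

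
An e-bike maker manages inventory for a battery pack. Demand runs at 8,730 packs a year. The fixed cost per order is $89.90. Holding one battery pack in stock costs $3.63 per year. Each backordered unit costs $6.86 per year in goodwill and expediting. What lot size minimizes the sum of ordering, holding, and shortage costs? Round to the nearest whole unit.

With planned backorders, Q* = √(2DS/H) · √((H+B)/B).
√(2DS/H) = √(2 × 8,730 × 89.9 / 3.63) = 657.580.
√((H+B)/B) = √((3.63+6.86)/6.86) = 1.2366.
Q* ≈ 813.157.

Q* ≈ 813 packs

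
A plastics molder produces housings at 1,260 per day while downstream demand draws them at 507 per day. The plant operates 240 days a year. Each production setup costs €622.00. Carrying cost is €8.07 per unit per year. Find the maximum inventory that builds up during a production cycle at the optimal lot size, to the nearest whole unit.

Annual demand D = 507 × 240 = 121,680.
Production build-up factor (1 − d/p) = 1 − 507/1,260 = 0.5976.
Q* = √(2DS / (H(1 − d/p))) = √(2 × 121,680 × 622 / (8.07 × 0.5976)).
= √(151,369,920 / 4.8228) ≈ 5602.357.
Maximum inventory = Q*(1 − d/p) = 5602.357 × 0.5976 ≈ 3348.075.

I_max ≈ 3,348 housings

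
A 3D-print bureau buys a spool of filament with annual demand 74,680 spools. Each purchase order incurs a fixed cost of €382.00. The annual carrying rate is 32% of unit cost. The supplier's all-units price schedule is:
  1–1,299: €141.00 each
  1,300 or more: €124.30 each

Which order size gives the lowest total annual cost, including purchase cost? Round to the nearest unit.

Holding cost per unit per year at price C is H = 0.32·C.
Candidates are each tier's EOQ (if it falls in that tier) and each price-break quantity.
EOQ at €141.00 = 1124.5 (feasible in tier 1): TC = 74,680×€141.00 + (74,680/1124.5)×382 + (1124.5/2)×0.32×€141.00 = €10,580,618.00.
EOQ at €124.30 = 1197.7 < 1300, so use break Q=1300: TC = 74,680×€124.30 + (74,680/1300.0)×382 + (1300.0/2)×0.32×€124.30 = €9,330,522.83.
Lowest total cost is €9,330,522.83 at Q = 1300.0.

Q* ≈ 1,300 spools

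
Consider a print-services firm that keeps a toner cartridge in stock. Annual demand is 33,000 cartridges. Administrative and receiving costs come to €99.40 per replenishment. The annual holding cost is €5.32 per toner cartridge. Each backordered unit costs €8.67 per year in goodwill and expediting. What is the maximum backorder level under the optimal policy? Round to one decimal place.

S* ≈ 536.4 cartridges

With planned backorders, Q* = √(2DS/H) · √((H+B)/B).
√(2DS/H) = √(2 × 33,000 × 99.4 / 5.32) = 1110.476.
√((H+B)/B) = √((5.32+8.67)/8.67) = 1.2703.
Q* ≈ 1410.616.
S* = Q* · H/(H+B) = 1410.616 × 5.32/13.99 ≈ 536.417.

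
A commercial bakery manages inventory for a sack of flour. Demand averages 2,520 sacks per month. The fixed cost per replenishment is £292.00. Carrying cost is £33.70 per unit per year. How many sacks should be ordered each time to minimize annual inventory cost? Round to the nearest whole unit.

Annual demand D = 2,520 × 12 = 30,240.
EOQ = √(2DS / H) = √(2 × 30,240 × 292 / 33.7).
= √(17,660,160 / 33.7) = √524,040.3561 ≈ 723.906.

Q* ≈ 724 sacks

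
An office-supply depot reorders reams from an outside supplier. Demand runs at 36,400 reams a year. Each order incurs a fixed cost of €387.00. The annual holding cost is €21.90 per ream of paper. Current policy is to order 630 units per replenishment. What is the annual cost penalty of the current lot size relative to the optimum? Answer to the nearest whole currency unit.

EOQ = √(2DS/H) = √(2 × 36,400 × 387 / 21.9) ≈ 1134.22.
Cost at Q* = (D/Q*)S + (Q*/2)H = √(2DSH) ≈ €24,839.52.
Cost at Q = 630: (36,400/630)×387 + (630/2)×21.9 = €22,360.00 + €6,898.50 = €29,258.50.
Excess = €29,258.50 − €24,839.52 = €4,418.98.

Extra cost ≈ €4,419 per year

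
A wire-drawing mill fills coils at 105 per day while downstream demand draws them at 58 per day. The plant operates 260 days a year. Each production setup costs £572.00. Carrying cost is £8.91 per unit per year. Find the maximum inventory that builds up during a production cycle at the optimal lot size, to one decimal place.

Annual demand D = 58 × 260 = 15,080.
Production build-up factor (1 − d/p) = 1 − 58/105 = 0.4476.
Q* = √(2DS / (H(1 − d/p))) = √(2 × 15,080 × 572 / (8.91 × 0.4476)).
= √(17,251,520 / 3.9883) ≈ 2079.795.
Maximum inventory = Q*(1 − d/p) = 2079.795 × 0.4476 ≈ 930.956.

I_max ≈ 931.0 coils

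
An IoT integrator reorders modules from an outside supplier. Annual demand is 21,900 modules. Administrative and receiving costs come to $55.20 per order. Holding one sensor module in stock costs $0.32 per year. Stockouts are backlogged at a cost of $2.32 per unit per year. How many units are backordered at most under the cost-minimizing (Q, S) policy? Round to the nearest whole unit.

S* ≈ 355 modules

With planned backorders, Q* = √(2DS/H) · √((H+B)/B).
√(2DS/H) = √(2 × 21,900 × 55.2 / 0.32) = 2748.727.
√((H+B)/B) = √((0.32+2.32)/2.32) = 1.0667.
Q* ≈ 2932.173.
S* = Q* · H/(H+B) = 2932.173 × 0.32/2.64 ≈ 355.415.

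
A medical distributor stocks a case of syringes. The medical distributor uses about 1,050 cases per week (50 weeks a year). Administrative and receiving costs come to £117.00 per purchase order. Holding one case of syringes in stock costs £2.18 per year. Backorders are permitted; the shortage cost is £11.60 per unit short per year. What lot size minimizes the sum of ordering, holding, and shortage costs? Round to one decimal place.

Q* ≈ 2,587.3 cases

Annual demand D = 1,050 × 50 = 52,500.
With planned backorders, Q* = √(2DS/H) · √((H+B)/B).
√(2DS/H) = √(2 × 52,500 × 117 / 2.18) = 2373.883.
√((H+B)/B) = √((2.18+11.6)/11.6) = 1.0899.
Q* ≈ 2587.349.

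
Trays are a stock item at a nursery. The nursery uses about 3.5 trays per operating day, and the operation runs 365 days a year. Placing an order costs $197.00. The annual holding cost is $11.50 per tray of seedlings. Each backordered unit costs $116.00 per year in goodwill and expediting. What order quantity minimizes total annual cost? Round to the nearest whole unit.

Annual demand D = 3.5 × 365 = 1,277.5.
With planned backorders, Q* = √(2DS/H) · √((H+B)/B).
√(2DS/H) = √(2 × 1,277.5 × 197 / 11.5) = 209.209.
√((H+B)/B) = √((11.5+116)/116) = 1.0484.
Q* ≈ 219.334.

Q* ≈ 219 trays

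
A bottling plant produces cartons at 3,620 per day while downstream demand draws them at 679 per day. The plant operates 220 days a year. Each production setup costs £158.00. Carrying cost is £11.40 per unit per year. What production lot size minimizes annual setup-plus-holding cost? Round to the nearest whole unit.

Annual demand D = 679 × 220 = 149,380.
Production build-up factor (1 − d/p) = 1 − 679/3,620 = 0.8124.
Q* = √(2DS / (H(1 − d/p))) = √(2 × 149,380 × 158 / (11.4 × 0.8124)).
= √(47,204,080 / 9.2617) ≈ 2257.585.

Q* ≈ 2,258 cartons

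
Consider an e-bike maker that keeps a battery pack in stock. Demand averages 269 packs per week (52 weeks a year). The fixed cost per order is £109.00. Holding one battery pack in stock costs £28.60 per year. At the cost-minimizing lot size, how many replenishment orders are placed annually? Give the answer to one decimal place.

N ≈ 42.8 orders per year

Annual demand D = 269 × 52 = 13,988.
EOQ = √(2DS/H) = √(2 × 13,988 × 109 / 28.6) ≈ 326.53.
Orders per year = D / Q* = 13,988 / 326.53 ≈ 42.838.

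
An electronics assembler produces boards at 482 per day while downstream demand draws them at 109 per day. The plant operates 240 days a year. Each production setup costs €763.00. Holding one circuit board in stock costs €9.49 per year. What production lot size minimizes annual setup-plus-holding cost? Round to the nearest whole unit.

Q* ≈ 2,331 boards

Annual demand D = 109 × 240 = 26,160.
Production build-up factor (1 − d/p) = 1 − 109/482 = 0.7739.
Q* = √(2DS / (H(1 − d/p))) = √(2 × 26,160 × 763 / (9.49 × 0.7739)).
= √(39,920,160 / 7.3439) ≈ 2331.482.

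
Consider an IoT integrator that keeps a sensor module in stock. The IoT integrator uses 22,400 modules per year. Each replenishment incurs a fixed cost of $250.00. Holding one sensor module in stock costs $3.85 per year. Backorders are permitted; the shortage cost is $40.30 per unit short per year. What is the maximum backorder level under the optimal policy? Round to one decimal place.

S* ≈ 155.7 modules

With planned backorders, Q* = √(2DS/H) · √((H+B)/B).
√(2DS/H) = √(2 × 22,400 × 250 / 3.85) = 1705.606.
√((H+B)/B) = √((3.85+40.3)/40.3) = 1.0467.
Q* ≈ 1785.219.
S* = Q* · H/(H+B) = 1785.219 × 3.85/44.15 ≈ 155.676.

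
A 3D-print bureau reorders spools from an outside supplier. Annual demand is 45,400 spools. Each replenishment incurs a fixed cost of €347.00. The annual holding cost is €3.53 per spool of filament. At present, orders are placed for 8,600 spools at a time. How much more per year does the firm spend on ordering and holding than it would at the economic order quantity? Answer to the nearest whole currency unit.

Extra cost ≈ €6,465 per year

EOQ = √(2DS/H) = √(2 × 45,400 × 347 / 3.53) ≈ 2987.59.
Cost at Q* = (D/Q*)S + (Q*/2)H = √(2DSH) ≈ €10,546.18.
Cost at Q = 8,600: (45,400/8,600)×347 + (8,600/2)×3.53 = €1,831.84 + €15,179.00 = €17,010.84.
Excess = €17,010.84 − €10,546.18 = €6,464.66.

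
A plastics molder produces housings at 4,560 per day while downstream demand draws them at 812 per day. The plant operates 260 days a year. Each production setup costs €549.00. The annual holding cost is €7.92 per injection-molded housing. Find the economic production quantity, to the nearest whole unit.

Annual demand D = 812 × 260 = 211,120.
Production build-up factor (1 − d/p) = 1 − 812/4,560 = 0.8219.
Q* = √(2DS / (H(1 − d/p))) = √(2 × 211,120 × 549 / (7.92 × 0.8219)).
= √(231,809,760 / 6.5097) ≈ 5967.410.

Q* ≈ 5,967 housings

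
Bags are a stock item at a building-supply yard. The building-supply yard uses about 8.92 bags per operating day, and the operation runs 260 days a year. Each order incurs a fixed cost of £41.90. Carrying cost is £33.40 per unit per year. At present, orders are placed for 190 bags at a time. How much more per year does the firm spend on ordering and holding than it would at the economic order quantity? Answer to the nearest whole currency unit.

Annual demand D = 8.92 × 260 = 2,319.2.
EOQ = √(2DS/H) = √(2 × 2,319.2 × 41.9 / 33.4) ≈ 76.28.
Cost at Q* = (D/Q*)S + (Q*/2)H = √(2DSH) ≈ £2,547.79.
Cost at Q = 190: (2,319.2/190)×41.9 + (190/2)×33.4 = £511.44 + £3,173.00 = £3,684.44.
Excess = £3,684.44 − £2,547.79 = £1,136.65.

Extra cost ≈ £1,137 per year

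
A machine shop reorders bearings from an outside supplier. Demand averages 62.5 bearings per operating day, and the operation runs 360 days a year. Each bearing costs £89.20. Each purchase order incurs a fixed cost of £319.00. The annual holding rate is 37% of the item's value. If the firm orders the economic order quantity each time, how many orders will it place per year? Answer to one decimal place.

Annual demand D = 62.5 × 360 = 22,500.
Holding cost H = 0.37 × £89.20 = £33.0040 per unit per year.
The optimal lot size = √(2DS/H) = √(2 × 22,500 × 319 / 33.004) ≈ 659.51.
Orders per year = D / Q* = 22,500 / 659.51 ≈ 34.116.

N ≈ 34.1 orders per year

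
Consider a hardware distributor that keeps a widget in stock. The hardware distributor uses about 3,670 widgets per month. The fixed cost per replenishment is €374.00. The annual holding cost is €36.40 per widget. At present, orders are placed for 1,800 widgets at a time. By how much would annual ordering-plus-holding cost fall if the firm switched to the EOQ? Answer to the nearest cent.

Extra cost ≈ €7,282.71 per year

Annual demand D = 3,670 × 12 = 44,040.
EOQ = √(2DS/H) = √(2 × 44,040 × 374 / 36.4) ≈ 951.31.
Cost at Q* = (D/Q*)S + (Q*/2)H = √(2DSH) ≈ €34,627.82.
Cost at Q = 1,800: (44,040/1,800)×374 + (1,800/2)×36.4 = €9,150.53 + €32,760.00 = €41,910.53.
Excess = €41,910.53 − €34,627.82 = €7,282.71.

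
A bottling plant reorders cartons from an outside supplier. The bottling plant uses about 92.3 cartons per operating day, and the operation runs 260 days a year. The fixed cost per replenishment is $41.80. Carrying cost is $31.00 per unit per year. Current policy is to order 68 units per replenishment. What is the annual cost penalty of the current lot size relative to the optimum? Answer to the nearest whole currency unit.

Extra cost ≈ $7,919 per year

Annual demand D = 92.3 × 260 = 23,998.
EOQ = √(2DS/H) = √(2 × 23,998 × 41.8 / 31) ≈ 254.40.
Cost at Q* = (D/Q*)S + (Q*/2)H = √(2DSH) ≈ $7,886.27.
Cost at Q = 68: (23,998/68)×41.8 + (68/2)×31 = $14,751.71 + $1,054.00 = $15,805.71.
Excess = $15,805.71 − $7,886.27 = $7,919.44.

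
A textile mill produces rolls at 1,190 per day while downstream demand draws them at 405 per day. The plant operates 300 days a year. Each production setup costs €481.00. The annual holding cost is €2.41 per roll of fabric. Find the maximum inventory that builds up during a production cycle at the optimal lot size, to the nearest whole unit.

I_max ≈ 5,656 rolls

Annual demand D = 405 × 300 = 121,500.
Production build-up factor (1 − d/p) = 1 − 405/1,190 = 0.6597.
Q* = √(2DS / (H(1 − d/p))) = √(2 × 121,500 × 481 / (2.41 × 0.6597)).
= √(116,883,000 / 1.5898) ≈ 8574.441.
Maximum inventory = Q*(1 − d/p) = 8574.441 × 0.6597 ≈ 5656.249.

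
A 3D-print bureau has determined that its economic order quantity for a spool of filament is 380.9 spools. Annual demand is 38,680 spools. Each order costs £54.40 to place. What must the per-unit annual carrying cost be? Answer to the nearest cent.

Squaring Q* = √(2DS/H) gives Q*² = 2DS/H.
From Q* = √(2DS/H): H = 2DS / Q*² = 2 × 38,680 × 54.4 / 380.9² = 29.0064.

H ≈ £29.01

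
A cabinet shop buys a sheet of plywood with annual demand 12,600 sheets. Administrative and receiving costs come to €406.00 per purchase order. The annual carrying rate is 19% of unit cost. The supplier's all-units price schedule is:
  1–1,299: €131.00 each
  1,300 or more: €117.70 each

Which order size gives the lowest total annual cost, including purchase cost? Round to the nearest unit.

Q* ≈ 1,300 sheets

Holding cost per unit per year at price C is H = 0.19·C.
Candidates are each tier's EOQ (if it falls in that tier) and each price-break quantity.
EOQ at €131.00 = 641.1 (feasible in tier 1): TC = 12,600×€131.00 + (12,600/641.1)×406 + (641.1/2)×0.19×€131.00 = €1,666,557.90.
EOQ at €117.70 = 676.4 < 1300, so use break Q=1300: TC = 12,600×€117.70 + (12,600/1300.0)×406 + (1300.0/2)×0.19×€117.70 = €1,501,491.03.
Lowest total cost is €1,501,491.03 at Q = 1300.0.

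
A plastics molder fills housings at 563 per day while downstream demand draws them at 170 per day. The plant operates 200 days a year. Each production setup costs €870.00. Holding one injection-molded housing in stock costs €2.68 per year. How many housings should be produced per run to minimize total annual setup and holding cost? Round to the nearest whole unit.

Q* ≈ 5,623 housings

Annual demand D = 170 × 200 = 34,000.
Production build-up factor (1 − d/p) = 1 − 170/563 = 0.6980.
Q* = √(2DS / (H(1 − d/p))) = √(2 × 34,000 × 870 / (2.68 × 0.6980)).
= √(59,160,000 / 1.8708) ≈ 5623.473.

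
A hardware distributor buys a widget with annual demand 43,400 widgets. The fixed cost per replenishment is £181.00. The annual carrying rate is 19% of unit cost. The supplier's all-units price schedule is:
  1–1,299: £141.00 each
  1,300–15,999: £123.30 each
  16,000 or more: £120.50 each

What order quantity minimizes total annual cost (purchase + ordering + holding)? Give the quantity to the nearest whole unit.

Holding cost per unit per year at price C is H = 0.19·C.
Evaluate total cost at each tier's feasible EOQ or, if the EOQ is below the tier, at the tier's minimum quantity.
EOQ at £141.00 = 765.8 (feasible in tier 1): TC = 43,400×£141.00 + (43,400/765.8)×181 + (765.8/2)×0.19×£141.00 = £6,139,915.66.
EOQ at £123.30 = 818.9 < 1300, so use break Q=1300: TC = 43,400×£123.30 + (43,400/1300.0)×181 + (1300.0/2)×0.19×£123.30 = £5,372,490.17.
EOQ at £120.50 = 828.4 < 16000, so use break Q=16000: TC = 43,400×£120.50 + (43,400/16000.0)×181 + (16000.0/2)×0.19×£120.50 = £5,413,350.96.
Lowest total cost is £5,372,490.17 at Q = 1300.0.

Q* ≈ 1,300 widgets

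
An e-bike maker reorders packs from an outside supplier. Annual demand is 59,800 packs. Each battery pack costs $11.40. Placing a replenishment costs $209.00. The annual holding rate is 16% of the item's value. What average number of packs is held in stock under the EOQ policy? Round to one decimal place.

Average inventory ≈ 1,851.0 packs

Holding cost H = 0.16 × $11.40 = $1.8240 per unit per year.
EOQ = √(2DS/H) = √(2 × 59,800 × 209 / 1.824) ≈ 3701.91.
Average inventory = Q*/2 ≈ 3701.91 / 2 = 1850.957.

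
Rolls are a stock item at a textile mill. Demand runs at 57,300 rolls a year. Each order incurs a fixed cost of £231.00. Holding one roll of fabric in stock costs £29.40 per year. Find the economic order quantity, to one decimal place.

Q* ≈ 948.9 rolls

EOQ = √(2DS / H) = √(2 × 57,300 × 231 / 29.4).
= √(26,472,600 / 29.4) = √900,428.5714 ≈ 948.909.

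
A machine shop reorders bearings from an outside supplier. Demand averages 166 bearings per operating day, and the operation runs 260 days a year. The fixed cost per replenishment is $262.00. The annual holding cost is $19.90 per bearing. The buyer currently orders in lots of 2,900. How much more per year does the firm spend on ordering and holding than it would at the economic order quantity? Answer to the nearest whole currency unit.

Extra cost ≈ $11,540 per year

Annual demand D = 166 × 260 = 43,160.
EOQ = √(2DS/H) = √(2 × 43,160 × 262 / 19.9) ≈ 1066.06.
Cost at Q* = (D/Q*)S + (Q*/2)H = √(2DSH) ≈ $21,214.50.
Cost at Q = 2,900: (43,160/2,900)×262 + (2,900/2)×19.9 = $3,899.28 + $28,855.00 = $32,754.28.
Excess = $32,754.28 − $21,214.50 = $11,539.78.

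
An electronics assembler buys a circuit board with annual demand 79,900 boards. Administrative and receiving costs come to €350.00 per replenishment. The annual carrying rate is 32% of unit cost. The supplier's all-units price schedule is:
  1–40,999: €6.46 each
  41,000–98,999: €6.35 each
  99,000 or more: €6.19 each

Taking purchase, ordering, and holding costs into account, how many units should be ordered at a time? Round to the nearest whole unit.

Q* ≈ 5,202 boards

Holding cost per unit per year at price C is H = 0.32·C.
Candidates are each tier's EOQ (if it falls in that tier) and each price-break quantity.
EOQ at €6.46 = 5201.5 (feasible in tier 1): TC = 79,900×€6.46 + (79,900/5201.5)×350 + (5201.5/2)×0.32×€6.46 = €526,906.60.
EOQ at €6.35 = 5246.4 < 41000, so use break Q=41000: TC = 79,900×€6.35 + (79,900/41000.0)×350 + (41000.0/2)×0.32×€6.35 = €549,703.07.
EOQ at €6.19 = 5313.8 < 99000, so use break Q=99000: TC = 79,900×€6.19 + (79,900/99000.0)×350 + (99000.0/2)×0.32×€6.19 = €592,913.07.
Lowest total cost is €526,906.60 at Q = 5201.5.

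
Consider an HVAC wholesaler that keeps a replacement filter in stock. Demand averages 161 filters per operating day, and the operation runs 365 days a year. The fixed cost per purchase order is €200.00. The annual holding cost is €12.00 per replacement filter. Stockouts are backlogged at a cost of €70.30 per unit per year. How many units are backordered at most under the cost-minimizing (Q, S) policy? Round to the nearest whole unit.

Annual demand D = 161 × 365 = 58,765.
With planned backorders, Q* = √(2DS/H) · √((H+B)/B).
√(2DS/H) = √(2 × 58,765 × 200 / 12) = 1399.583.
√((H+B)/B) = √((12+70.3)/70.3) = 1.0820.
Q* ≈ 1514.332.
S* = Q* · H/(H+B) = 1514.332 × 12/82.3 ≈ 220.802.

S* ≈ 221 filters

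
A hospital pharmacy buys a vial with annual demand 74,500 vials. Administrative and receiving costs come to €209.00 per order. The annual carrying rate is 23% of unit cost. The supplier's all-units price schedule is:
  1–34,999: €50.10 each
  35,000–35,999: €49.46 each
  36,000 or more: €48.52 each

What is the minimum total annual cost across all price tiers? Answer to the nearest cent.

TC* ≈ €3,751,393.01

Holding cost per unit per year at price C is H = 0.23·C.
For each price level, check whether its EOQ is feasible; otherwise the best quantity at that price is the breakpoint.
EOQ at €50.10 = 1643.9 (feasible in tier 1): TC = 74,500×€50.10 + (74,500/1643.9)×209 + (1643.9/2)×0.23×€50.10 = €3,751,393.01.
EOQ at €49.46 = 1654.5 < 35000, so use break Q=35000: TC = 74,500×€49.46 + (74,500/35000.0)×209 + (35000.0/2)×0.23×€49.46 = €3,884,291.37.
EOQ at €48.52 = 1670.5 < 36000, so use break Q=36000: TC = 74,500×€48.52 + (74,500/36000.0)×209 + (36000.0/2)×0.23×€48.52 = €3,816,045.31.
Lowest total cost among the candidates is at Q = 1643.9.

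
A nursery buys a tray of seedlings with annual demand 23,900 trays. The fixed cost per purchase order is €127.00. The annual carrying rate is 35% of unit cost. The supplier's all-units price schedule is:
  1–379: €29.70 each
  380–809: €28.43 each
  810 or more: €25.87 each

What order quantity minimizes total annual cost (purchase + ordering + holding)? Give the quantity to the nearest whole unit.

Holding cost per unit per year at price C is H = 0.35·C.
Evaluate total cost at each tier's feasible EOQ or, if the EOQ is below the tier, at the tier's minimum quantity.
Tier 1 (€29.70): EOQ = 764.2 exceeds tier's upper bound 379, so this tier is dominated.
EOQ at €28.43 = 781.1 (feasible in tier 2): TC = 23,900×€28.43 + (23,900/781.1)×127 + (781.1/2)×0.35×€28.43 = €687,249.10.
EOQ at €25.87 = 818.8 (feasible in tier 3): TC = 23,900×€25.87 + (23,900/818.8)×127 + (818.8/2)×0.35×€25.87 = €625,706.92.
Lowest total cost is €625,706.92 at Q = 818.8.

Q* ≈ 819 trays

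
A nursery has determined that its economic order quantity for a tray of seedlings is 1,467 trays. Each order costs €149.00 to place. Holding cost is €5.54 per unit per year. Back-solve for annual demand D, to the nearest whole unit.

The basic EOQ model gives Q* = √(2DS/H); rearrange for the unknown.
From Q* = √(2DS/H): D = Q*²H / (2S) = 1,467² × 5.54 / (2 × 149) = 40008.634.

D ≈ 40,009 trays per year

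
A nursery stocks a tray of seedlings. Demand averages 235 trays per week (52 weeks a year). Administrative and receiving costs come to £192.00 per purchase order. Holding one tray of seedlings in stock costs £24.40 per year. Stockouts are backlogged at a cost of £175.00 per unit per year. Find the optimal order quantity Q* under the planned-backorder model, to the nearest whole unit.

Annual demand D = 235 × 52 = 12,220.
With planned backorders, Q* = √(2DS/H) · √((H+B)/B).
√(2DS/H) = √(2 × 12,220 × 192 / 24.4) = 438.537.
√((H+B)/B) = √((24.4+175)/175) = 1.0674.
Q* ≈ 468.112.

Q* ≈ 468 trays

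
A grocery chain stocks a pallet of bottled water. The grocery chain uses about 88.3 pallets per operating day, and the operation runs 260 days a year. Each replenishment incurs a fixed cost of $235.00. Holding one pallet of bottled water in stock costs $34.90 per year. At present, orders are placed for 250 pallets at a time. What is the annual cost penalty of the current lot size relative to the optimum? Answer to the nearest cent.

Extra cost ≈ $6,537.35 per year

Annual demand D = 88.3 × 260 = 22,958.
EOQ = √(2DS/H) = √(2 × 22,958 × 235 / 34.9) ≈ 556.04.
Cost at Q* = (D/Q*)S + (Q*/2)H = √(2DSH) ≈ $19,405.67.
Cost at Q = 250: (22,958/250)×235 + (250/2)×34.9 = $21,580.52 + $4,362.50 = $25,943.02.
Excess = $25,943.02 − $19,405.67 = $6,537.35.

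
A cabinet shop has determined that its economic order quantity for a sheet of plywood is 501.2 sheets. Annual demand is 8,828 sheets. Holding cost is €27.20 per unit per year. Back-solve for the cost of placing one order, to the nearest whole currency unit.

The basic EOQ model gives Q* = √(2DS/H); rearrange for the unknown.
From Q* = √(2DS/H): S = Q*²H / (2D) = 501.2² × 27.2 / (2 × 8,828) = 386.9891.

S ≈ €387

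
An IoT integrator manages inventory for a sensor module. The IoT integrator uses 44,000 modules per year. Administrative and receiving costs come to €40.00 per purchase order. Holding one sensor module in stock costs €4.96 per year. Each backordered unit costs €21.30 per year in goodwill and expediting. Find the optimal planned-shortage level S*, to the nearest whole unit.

With planned backorders, Q* = √(2DS/H) · √((H+B)/B).
√(2DS/H) = √(2 × 44,000 × 40 / 4.96) = 842.424.
√((H+B)/B) = √((4.96+21.3)/21.3) = 1.1103.
Q* ≈ 935.380.
S* = Q* · H/(H+B) = 935.380 × 4.96/26.26 ≈ 176.675.

S* ≈ 177 modules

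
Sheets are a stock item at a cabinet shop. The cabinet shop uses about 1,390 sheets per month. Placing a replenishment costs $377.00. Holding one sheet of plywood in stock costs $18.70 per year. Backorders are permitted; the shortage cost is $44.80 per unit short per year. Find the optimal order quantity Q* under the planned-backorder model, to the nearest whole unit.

Annual demand D = 1,390 × 12 = 16,680.
With planned backorders, Q* = √(2DS/H) · √((H+B)/B).
√(2DS/H) = √(2 × 16,680 × 377 / 18.7) = 820.093.
√((H+B)/B) = √((18.7+44.8)/44.8) = 1.1906.
Q* ≈ 976.362.

Q* ≈ 976 sheets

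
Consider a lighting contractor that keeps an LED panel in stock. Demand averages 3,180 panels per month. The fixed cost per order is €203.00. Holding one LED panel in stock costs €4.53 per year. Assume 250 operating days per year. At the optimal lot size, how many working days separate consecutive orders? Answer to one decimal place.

T ≈ 12.1 days

Annual demand D = 3,180 × 12 = 38,160.
Q* = √(2DS/H) = √(2 × 38,160 × 203 / 4.53) ≈ 1849.35.
Cycle time = Q*/D × 250 = 1849.35 / 38,160 × 250 ≈ 12.116 days.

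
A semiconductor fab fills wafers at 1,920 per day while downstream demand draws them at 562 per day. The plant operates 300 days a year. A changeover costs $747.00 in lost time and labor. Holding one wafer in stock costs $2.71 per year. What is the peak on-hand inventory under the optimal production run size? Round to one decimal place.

I_max ≈ 8,108.1 wafers

Annual demand D = 562 × 300 = 168,600.
Production build-up factor (1 − d/p) = 1 − 562/1,920 = 0.7073.
Q* = √(2DS / (H(1 − d/p))) = √(2 × 168,600 × 747 / (2.71 × 0.7073)).
= √(251,888,400 / 1.9168) ≈ 11463.577.
Maximum inventory = Q*(1 − d/p) = 11463.577 × 0.7073 ≈ 8108.093.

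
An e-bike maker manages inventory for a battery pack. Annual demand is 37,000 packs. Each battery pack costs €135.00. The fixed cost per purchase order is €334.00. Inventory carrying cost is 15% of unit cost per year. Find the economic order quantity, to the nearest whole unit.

Holding cost H = 0.15 × €135.00 = €20.2500 per unit per year.
EOQ = √(2DS / H) = √(2 × 37,000 × 334 / 20.25).
= √(24,716,000 / 20.25) = √1,220,543.2099 ≈ 1104.782.

Q* ≈ 1,105 packs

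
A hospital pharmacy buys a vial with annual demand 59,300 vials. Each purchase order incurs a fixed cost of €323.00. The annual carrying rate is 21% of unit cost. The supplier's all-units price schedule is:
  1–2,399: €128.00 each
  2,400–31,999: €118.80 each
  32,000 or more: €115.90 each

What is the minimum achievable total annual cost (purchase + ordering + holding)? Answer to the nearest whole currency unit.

Holding cost per unit per year at price C is H = 0.21·C.
Candidates are each tier's EOQ (if it falls in that tier) and each price-break quantity.
EOQ at €128.00 = 1193.8 (feasible in tier 1): TC = 59,300×€128.00 + (59,300/1193.8)×323 + (1193.8/2)×0.21×€128.00 = €7,622,489.15.
EOQ at €118.80 = 1239.2 < 2400, so use break Q=2400: TC = 59,300×€118.80 + (59,300/2400.0)×323 + (2400.0/2)×0.21×€118.80 = €7,082,758.39.
EOQ at €115.90 = 1254.6 < 32000, so use break Q=32000: TC = 59,300×€115.90 + (59,300/32000.0)×323 + (32000.0/2)×0.21×€115.90 = €7,262,892.56.
Lowest total cost among the candidates is at Q = 2400.0.

TC* ≈ €7,082,758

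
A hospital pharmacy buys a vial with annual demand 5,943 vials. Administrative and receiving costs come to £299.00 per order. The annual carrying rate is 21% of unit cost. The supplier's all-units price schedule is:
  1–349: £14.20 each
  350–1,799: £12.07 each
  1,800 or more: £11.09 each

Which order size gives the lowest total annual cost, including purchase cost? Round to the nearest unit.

Q* ≈ 1,800 vials

Holding cost per unit per year at price C is H = 0.21·C.
Candidates are each tier's EOQ (if it falls in that tier) and each price-break quantity.
Tier 1 (£14.20): EOQ = 1091.7 exceeds tier's upper bound 349, so this tier is dominated.
EOQ at £12.07 = 1184.1 (feasible in tier 2): TC = 5,943×£12.07 + (5,943/1184.1)×299 + (1184.1/2)×0.21×£12.07 = £74,733.36.
EOQ at £11.09 = 1235.3 < 1800, so use break Q=1800: TC = 5,943×£11.09 + (5,943/1800.0)×299 + (1800.0/2)×0.21×£11.09 = £68,991.08.
Lowest total cost is £68,991.08 at Q = 1800.0.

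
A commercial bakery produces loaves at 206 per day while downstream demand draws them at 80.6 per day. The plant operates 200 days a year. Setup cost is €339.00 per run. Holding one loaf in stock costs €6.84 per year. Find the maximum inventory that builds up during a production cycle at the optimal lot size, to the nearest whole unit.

I_max ≈ 986 loaves

Annual demand D = 80.6 × 200 = 16,120.
Production build-up factor (1 − d/p) = 1 − 80.6/206 = 0.6087.
Q* = √(2DS / (H(1 − d/p))) = √(2 × 16,120 × 339 / (6.84 × 0.6087)).
= √(10,929,360 / 4.1638) ≈ 1620.146.
Maximum inventory = Q*(1 − d/p) = 1620.146 × 0.6087 ≈ 986.244.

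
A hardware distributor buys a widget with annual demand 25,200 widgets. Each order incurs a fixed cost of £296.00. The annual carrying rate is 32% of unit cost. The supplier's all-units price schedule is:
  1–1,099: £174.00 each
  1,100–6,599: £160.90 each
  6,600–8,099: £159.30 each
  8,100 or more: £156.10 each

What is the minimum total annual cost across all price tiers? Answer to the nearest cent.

TC* ≈ £4,089,779.49

Holding cost per unit per year at price C is H = 0.32·C.
Evaluate total cost at each tier's feasible EOQ or, if the EOQ is below the tier, at the tier's minimum quantity.
EOQ at £174.00 = 517.6 (feasible in tier 1): TC = 25,200×£174.00 + (25,200/517.6)×296 + (517.6/2)×0.32×£174.00 = £4,413,621.11.
EOQ at £160.90 = 538.3 < 1100, so use break Q=1100: TC = 25,200×£160.90 + (25,200/1100.0)×296 + (1100.0/2)×0.32×£160.90 = £4,089,779.49.
EOQ at £159.30 = 541.0 < 6600, so use break Q=6600: TC = 25,200×£159.30 + (25,200/6600.0)×296 + (6600.0/2)×0.32×£159.30 = £4,183,710.98.
EOQ at £156.10 = 546.5 < 8100, so use break Q=8100: TC = 25,200×£156.10 + (25,200/8100.0)×296 + (8100.0/2)×0.32×£156.10 = £4,136,946.49.
Lowest total cost among the candidates is at Q = 1100.0.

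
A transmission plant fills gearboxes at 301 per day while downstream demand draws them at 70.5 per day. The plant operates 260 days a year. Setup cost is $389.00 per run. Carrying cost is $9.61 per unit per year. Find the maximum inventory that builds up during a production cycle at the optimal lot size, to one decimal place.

Annual demand D = 70.5 × 260 = 18,330.
Production build-up factor (1 − d/p) = 1 − 70.5/301 = 0.7658.
Q* = √(2DS / (H(1 − d/p))) = √(2 × 18,330 × 389 / (9.61 × 0.7658)).
= √(14,260,740 / 7.3592) ≈ 1392.057.
Maximum inventory = Q*(1 − d/p) = 1392.057 × 0.7658 ≈ 1066.011.

I_max ≈ 1,066.0 gearboxes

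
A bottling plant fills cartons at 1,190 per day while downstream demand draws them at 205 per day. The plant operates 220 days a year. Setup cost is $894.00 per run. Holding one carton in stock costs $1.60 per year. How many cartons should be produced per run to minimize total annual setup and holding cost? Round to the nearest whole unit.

Annual demand D = 205 × 220 = 45,100.
Production build-up factor (1 − d/p) = 1 − 205/1,190 = 0.8277.
Q* = √(2DS / (H(1 − d/p))) = √(2 × 45,100 × 894 / (1.6 × 0.8277)).
= √(80,638,800 / 1.3244) ≈ 7803.104.

Q* ≈ 7,803 cartons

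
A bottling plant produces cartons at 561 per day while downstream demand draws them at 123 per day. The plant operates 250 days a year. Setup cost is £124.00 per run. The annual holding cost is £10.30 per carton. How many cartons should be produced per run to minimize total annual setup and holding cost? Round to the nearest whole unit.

Q* ≈ 974 cartons

Annual demand D = 123 × 250 = 30,750.
Production build-up factor (1 − d/p) = 1 − 123/561 = 0.7807.
Q* = √(2DS / (H(1 − d/p))) = √(2 × 30,750 × 124 / (10.3 × 0.7807)).
= √(7,626,000 / 8.0417) ≈ 973.810.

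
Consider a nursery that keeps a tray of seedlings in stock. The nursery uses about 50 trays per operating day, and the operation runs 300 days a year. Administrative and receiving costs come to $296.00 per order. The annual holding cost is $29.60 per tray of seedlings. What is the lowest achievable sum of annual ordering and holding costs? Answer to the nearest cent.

TC* ≈ $16,212.59

Annual demand D = 50 × 300 = 15,000.
Q* = √(2DS/H) = √(2 × 15,000 × 296 / 29.6) ≈ 547.72.
At the optimum the two cost components are equal, so total cost = 2·(Q*/2)H = Q*·H.
Minimum total = √(2DSH) = √(2 × 15,000 × 296 × 29.6) ≈ 16212.588.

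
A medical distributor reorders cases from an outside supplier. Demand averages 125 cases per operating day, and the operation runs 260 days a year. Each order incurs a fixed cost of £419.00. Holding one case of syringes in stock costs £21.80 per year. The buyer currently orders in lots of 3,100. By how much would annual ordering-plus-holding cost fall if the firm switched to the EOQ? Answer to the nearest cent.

Extra cost ≈ £13,816.31 per year

Annual demand D = 125 × 260 = 32,500.
EOQ = √(2DS/H) = √(2 × 32,500 × 419 / 21.8) ≈ 1117.73.
Cost at Q* = (D/Q*)S + (Q*/2)H = √(2DSH) ≈ £24,366.43.
Cost at Q = 3,100: (32,500/3,100)×419 + (3,100/2)×21.8 = £4,392.74 + £33,790.00 = £38,182.74.
Excess = £38,182.74 − £24,366.43 = £13,816.31.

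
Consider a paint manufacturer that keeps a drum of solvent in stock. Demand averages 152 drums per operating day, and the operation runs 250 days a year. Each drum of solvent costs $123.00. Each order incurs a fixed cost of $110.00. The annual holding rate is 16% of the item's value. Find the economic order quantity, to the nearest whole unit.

Q* ≈ 652 drums

Annual demand D = 152 × 250 = 38,000.
Holding cost H = 0.16 × $123.00 = $19.6800 per unit per year.
EOQ = √(2DS / H) = √(2 × 38,000 × 110 / 19.68).
= √(8,360,000 / 19.68) = √424,796.748 ≈ 651.764.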